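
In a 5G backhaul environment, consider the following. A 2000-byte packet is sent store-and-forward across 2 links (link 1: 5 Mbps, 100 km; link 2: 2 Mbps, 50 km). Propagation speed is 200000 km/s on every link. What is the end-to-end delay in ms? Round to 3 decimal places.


Packet = 2000 bytes = 16000 bits. Store-and-forward: sum (t_trans + t_prop) per link.
Link 1: t_trans = 16000/(5*10^6) s = 3.2000 ms; t_prop = 100/200000 s = 0.5000 ms; subtotal = 3.7000 ms
Link 2: t_trans = 16000/(2*10^6) s = 8.0000 ms; t_prop = 50/200000 s = 0.2500 ms; subtotal = 8.2500 ms
End-to-end = 3.7000 + 8.2500 = 11.9500 ms -> 11.950 ms (3 dp)

11.950


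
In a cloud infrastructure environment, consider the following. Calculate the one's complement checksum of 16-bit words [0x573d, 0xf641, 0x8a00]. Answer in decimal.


Given words: [0x573d, 0xf641, 0x8a00]
Step 1: Sum all words
Raw sum = 22333 + 63041 + 35328 = 120702
Step 2: Fold carry: (55166 + 1) = 55167
One's complement = ~55167 & 0xFFFF = 10368

10368


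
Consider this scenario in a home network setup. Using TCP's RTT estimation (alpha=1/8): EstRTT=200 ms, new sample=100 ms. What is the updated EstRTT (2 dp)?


Given: EstRTT = 200 ms, SampleRTT = 100 ms, alpha = 1/8
New EstRTT = (1 - alpha) * EstRTT + alpha * SampleRTT
(7/8) * 200 = 175
(1/8) * 100 = 12.5
New EstRTT = 175 + 12.5 = 187.5 ms -> 187.50 ms (2 dp)

187.50


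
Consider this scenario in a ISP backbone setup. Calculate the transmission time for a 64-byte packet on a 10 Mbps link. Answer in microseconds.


Given: packet = 64 bytes, bandwidth = 10 Mbps
Packet in bits = 64 * 8 = 512 bits
Bandwidth = 10 * 10^6 = 10000000 bps
Time = 512 / 10000000 seconds
Time in us = 512 * 10^6 / 10000000 = 51.2

51.2


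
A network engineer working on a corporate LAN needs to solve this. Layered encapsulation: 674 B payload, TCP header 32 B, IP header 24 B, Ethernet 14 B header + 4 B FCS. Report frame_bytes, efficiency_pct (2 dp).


TCP segment = 674 + 32 = 706 B
IP packet = 706 + 24 = 730 B
Ethernet frame = 730 + 14 + 4 = 748 B
Efficiency = app / frame = 674 / 748 = 0.901070 = 90.1070% -> 90.11% (2 dp)

748, 90.11


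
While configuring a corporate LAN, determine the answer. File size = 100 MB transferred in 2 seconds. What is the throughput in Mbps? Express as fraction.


Given: file = 100 MB, time = 2 s
File in Mb = 100 * 8 = 800 Mb
Throughput = 800 / 2 Mbps
Throughput = 400 Mbps

400


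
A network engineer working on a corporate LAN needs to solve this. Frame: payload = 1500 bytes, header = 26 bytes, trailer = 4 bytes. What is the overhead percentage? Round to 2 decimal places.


Given: payload = 1500 B, header = 26 B, trailer = 4 B
Overhead bytes = header + trailer = 26 + 4 = 30
Total frame = payload + overhead = 1500 + 30 = 1530
Overhead % = 30 / 1530 * 100 = 1.9608% -> 1.96% (2 dp)

1.96


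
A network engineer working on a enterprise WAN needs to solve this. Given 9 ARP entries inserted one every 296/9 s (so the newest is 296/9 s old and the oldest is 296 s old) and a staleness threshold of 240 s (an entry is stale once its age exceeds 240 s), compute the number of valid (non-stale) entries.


Ages are k * 296/9 s for k = 1..9 (spacing = 32.8889 s).
Entry k is valid iff k * 296/9 <= 240 iff k <= 9 * 240 / 296 = 7.2973
n_valid = floor(7.2973) = 7
(n_stale = 9 - 7 = 2)

7


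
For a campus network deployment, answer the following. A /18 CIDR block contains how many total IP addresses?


Given: CIDR prefix /18
Host bits = 32 - 18 = 14
Total addresses = 2^14 = 16384

16384


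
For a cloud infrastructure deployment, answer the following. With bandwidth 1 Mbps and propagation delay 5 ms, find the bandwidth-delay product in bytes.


Given: bandwidth = 1 Mbps, delay = 5 ms
BDP in bits = 1 * 10^6 * 5 / 1000
BDP in bits = 5000
BDP in bytes = 5000 / 8 = 625

625


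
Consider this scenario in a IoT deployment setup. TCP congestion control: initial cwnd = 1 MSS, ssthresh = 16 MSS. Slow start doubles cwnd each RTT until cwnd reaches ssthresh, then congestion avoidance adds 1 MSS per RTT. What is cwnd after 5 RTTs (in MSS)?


RTT 0: cwnd = 1 MSS (initial)
RTT 1: cwnd = 2 MSS (slow start, doubled)
RTT 2: cwnd = 4 MSS (slow start, doubled)
RTT 3: cwnd = 8 MSS (slow start, doubled)
RTT 4: cwnd = 16 MSS (slow start, doubled)
RTT 5: cwnd = 17 MSS (congestion avoidance, +1)

17


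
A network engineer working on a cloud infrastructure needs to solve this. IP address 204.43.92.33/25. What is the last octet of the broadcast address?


Given: IP = 204.43.92.33, prefix = /25
Host bits = 32 - 25 = 7
Network last octet = 33 AND mask = 0
Host part size = 2^7 - 1 = 127
Broadcast last octet = 0 OR 127 = 127

127


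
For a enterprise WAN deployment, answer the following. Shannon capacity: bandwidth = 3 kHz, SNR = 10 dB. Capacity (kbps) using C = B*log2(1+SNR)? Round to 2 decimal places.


Given: B = 3 kHz, SNR = 10 dB
SNR linear = 10^(10/10) = 10
1 + SNR = 11
log2(11) = 3.4594316186
C = 3 * 1000 * 3.4594316186 = 10378.2949 bps
C = 10.378295 kbps -> 10.38 kbps (2 dp)

10.38


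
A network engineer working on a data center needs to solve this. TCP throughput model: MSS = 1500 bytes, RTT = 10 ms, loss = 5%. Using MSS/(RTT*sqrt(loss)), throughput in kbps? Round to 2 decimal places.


Given: MSS = 1500 bytes, RTT = 10 ms, loss = 5%
RTT in seconds = 10 / 1000 = 0.01
Loss rate = 5% = 0.05
sqrt(loss) = sqrt(0.05) = 0.223606797750
Throughput (bytes/s) = 1500 / (0.01 * 0.223606797750) = 670820.3932
Throughput (kbps) = 670820.3932 * 8 / 1000 = 5366.563146 -> 5366.56 kbps (2 dp)

5366.56


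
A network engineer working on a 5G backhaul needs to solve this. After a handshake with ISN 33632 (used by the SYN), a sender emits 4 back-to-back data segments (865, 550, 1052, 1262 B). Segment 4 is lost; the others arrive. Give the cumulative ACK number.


SYN uses sequence number 33632; first data byte = ISN + 1 = 33633.
Segment 1: SEQ = 33633, len = 865 B, covers [33633, 34497]
Segment 2: SEQ = 34498, len = 550 B, covers [34498, 35047]
Segment 3: SEQ = 35048, len = 1052 B, covers [35048, 36099]
Segment 4: SEQ = 36100, len = 1262 B, covers [36100, 37361] [LOST]
In-order data received: bytes [33633, 36099] (segments 1..3).
Segment 4 missing -> gap begins at byte 36100.
Cumulative ACK = next expected in-order byte = 33633 + 865 + 550 + 1052 = 36100

36100


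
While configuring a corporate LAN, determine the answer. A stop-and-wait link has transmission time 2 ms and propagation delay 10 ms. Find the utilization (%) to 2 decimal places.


Given: Ttrans = 2 ms, Tprop = 10 ms
RTT = 2 * Tprop = 2 * 10 = 20 ms
U = Ttrans / (Ttrans + RTT)
U = 2 / (2 + 20)
U = 2 / 22 = 0.090909
U% = 9.09%

9.09


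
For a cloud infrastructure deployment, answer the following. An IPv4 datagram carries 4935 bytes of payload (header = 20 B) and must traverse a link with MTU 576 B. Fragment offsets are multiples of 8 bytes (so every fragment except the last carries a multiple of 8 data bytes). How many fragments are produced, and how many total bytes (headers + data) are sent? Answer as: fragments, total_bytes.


Max data per non-final fragment = floor((MTU - header)/8)*8 = floor((576 - 20)/8)*8 = floor(556/8)*8 = 552 B
Final fragment needs no 8-byte alignment: it can carry up to MTU - header = 556 B
Non-final fragments needed = ceil((payload - 556) / 552) = ceil(4379/552) = ceil(7.9330) = 8
Number of fragments = 8 + 1 = 9
Fragment sizes (data): 8 * 552 B + 519 B (last, 519 <= 556 OK)
Total bytes sent = payload + n_frags * header = 4935 + 9*20 = 4935 + 180 = 5115 B

9, 5115


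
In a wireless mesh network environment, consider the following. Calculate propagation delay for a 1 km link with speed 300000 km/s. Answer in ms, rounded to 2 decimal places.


Given: distance = 1 km, speed = 300000 km/s
Delay = distance / speed = 1 / 300000 seconds
Delay in ms = 1 * 1000 / 300000
Delay = 0.0033 ms
Rounded to 2 dp = 0.00 ms

0.00


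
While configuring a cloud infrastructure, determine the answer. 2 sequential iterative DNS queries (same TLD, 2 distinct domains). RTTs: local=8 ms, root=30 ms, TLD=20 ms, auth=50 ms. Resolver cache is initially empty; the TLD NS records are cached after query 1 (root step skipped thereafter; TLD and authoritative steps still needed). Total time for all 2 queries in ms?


Lookup 1 (cold cache): local + root + TLD + auth = 8 + 30 + 20 + 50 = 108 ms
Lookups 2..2 (TLD NS cached -> skip root; new domain -> still ask TLD and auth): local + TLD + auth = 8 + 20 + 50 = 78 ms each
Remaining 1 lookups: 1 * 78 = 78 ms
Total = 108 + 78 = 186 ms

186


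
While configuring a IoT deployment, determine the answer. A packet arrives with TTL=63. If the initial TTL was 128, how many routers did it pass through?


Given: initial TTL = 128, received TTL = 63
Hops = initial TTL - received TTL
Hops = 128 - 63 = 65

65


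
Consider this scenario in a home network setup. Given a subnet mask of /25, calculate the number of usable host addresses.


Given: subnet mask /25
Host bits = 32 - 25 = 7
Total addresses = 2^7 = 128
Usable hosts = 128 - 2 (network + broadcast) = 126

126


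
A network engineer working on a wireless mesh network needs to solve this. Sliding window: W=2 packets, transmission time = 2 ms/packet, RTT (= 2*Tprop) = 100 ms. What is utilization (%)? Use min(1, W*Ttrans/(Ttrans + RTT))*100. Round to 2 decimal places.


Given: W = 2, Ttrans = 2 ms, RTT = 100 ms (= 2 * Tprop, Tprop = 50 ms)
Cycle time = Ttrans + RTT = 2 + 100 = 102 ms (first packet sent until its ACK returns)
W * Ttrans = 2 * 2 = 4 ms of sending per cycle
W * Ttrans / (Ttrans + RTT) = 4 / 102 = 0.039216
U = min(1, 0.039216) = 0.039216
U% = 3.92%

3.92


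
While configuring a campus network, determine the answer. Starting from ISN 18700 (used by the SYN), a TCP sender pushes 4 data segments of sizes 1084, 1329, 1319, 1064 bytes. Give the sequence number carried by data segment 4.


The SYN occupies sequence number ISN = 18700, so the first data byte is ISN + 1 = 18701.
SEQ of data segment i = (ISN + 1) + sum of payload sizes of segments 1..i-1.
Segment 1: SEQ = 18701, payload = 1084 bytes
Segment 2: SEQ = 19785, payload = 1329 bytes
Segment 3: SEQ = 21114, payload = 1319 bytes
Segment 4: SEQ = 22433, payload = 1064 bytes
SEQ of segment 4 = 18701 + 1084 + 1329 + 1319 = 22433

22433


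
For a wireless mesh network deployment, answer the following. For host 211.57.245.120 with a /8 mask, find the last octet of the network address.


Given: IP = 211.57.245.120, prefix = /8
Subnet mask = 255.0.0.0
Last octet of IP: 120
Last octet of mask: 0
Network last octet = 120 AND 0 = 0

0


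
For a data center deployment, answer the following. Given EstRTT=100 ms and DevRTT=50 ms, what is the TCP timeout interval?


Given: EstRTT = 100 ms, DevRTT = 50 ms
Timeout = EstRTT + 4 * DevRTT
4 * DevRTT = 4 * 50 = 200
Timeout = 100 + 200 = 300 ms

300


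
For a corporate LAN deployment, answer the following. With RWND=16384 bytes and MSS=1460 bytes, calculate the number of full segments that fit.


Given: RWND = 16384 bytes, MSS = 1460 bytes
Full segments = floor(RWND / MSS)
Full segments = floor(16384 / 1460)
Full segments = floor(11.2219) = 11

11


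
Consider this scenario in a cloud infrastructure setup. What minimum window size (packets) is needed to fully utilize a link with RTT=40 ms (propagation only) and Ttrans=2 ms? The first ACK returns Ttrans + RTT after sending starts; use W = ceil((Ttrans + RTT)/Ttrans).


Given: Ttrans = 2 ms, RTT = 40 ms (= 2 * Tprop, Tprop = 20 ms)
Time until first ACK returns = Ttrans + RTT = 2 + 40 = 42 ms
Need W * Ttrans >= Ttrans + RTT  ->  W >= (Ttrans + RTT) / Ttrans
(Ttrans + RTT) / Ttrans = 42 / 2 = 21
W_min = ceil(21) = 21

21


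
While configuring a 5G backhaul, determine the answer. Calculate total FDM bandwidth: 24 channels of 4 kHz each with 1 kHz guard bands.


Given: 24 channels, 4 kHz each, guard = 1 kHz
Channel bandwidth = 24 * 4 = 96 kHz
Guard bands = 23 gaps * 1 kHz = 23 kHz
Total = 96 + 23 = 119 kHz

119


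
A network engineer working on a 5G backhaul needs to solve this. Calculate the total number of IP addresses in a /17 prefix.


Given: CIDR prefix /17
Host bits = 32 - 17 = 15
Total addresses = 2^15 = 32768

32768


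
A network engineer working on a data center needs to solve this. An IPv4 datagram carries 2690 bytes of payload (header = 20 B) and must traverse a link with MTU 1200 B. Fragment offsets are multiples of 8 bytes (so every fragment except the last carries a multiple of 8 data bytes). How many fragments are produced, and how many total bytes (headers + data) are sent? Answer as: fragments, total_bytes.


Max data per non-final fragment = floor((MTU - header)/8)*8 = floor((1200 - 20)/8)*8 = floor(1180/8)*8 = 1176 B
Final fragment needs no 8-byte alignment: it can carry up to MTU - header = 1180 B
Non-final fragments needed = ceil((payload - 1180) / 1176) = ceil(1510/1176) = ceil(1.2840) = 2
Number of fragments = 2 + 1 = 3
Fragment sizes (data): 2 * 1176 B + 338 B (last, 338 <= 1180 OK)
Total bytes sent = payload + n_frags * header = 2690 + 3*20 = 2690 + 60 = 2750 B

3, 2750


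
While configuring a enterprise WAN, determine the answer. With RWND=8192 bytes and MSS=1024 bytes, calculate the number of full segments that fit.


Given: RWND = 8192 bytes, MSS = 1024 bytes
Full segments = floor(RWND / MSS)
Full segments = floor(8192 / 1024)
Full segments = floor(8.0) = 8

8


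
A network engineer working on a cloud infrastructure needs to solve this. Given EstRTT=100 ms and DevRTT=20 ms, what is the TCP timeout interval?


Given: EstRTT = 100 ms, DevRTT = 20 ms
Timeout = EstRTT + 4 * DevRTT
4 * DevRTT = 4 * 20 = 80
Timeout = 100 + 80 = 180 ms

180


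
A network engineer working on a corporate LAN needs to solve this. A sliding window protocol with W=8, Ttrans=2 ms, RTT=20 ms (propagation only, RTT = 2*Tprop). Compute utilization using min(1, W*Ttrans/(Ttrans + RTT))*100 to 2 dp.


Given: W = 8, Ttrans = 2 ms, RTT = 20 ms (= 2 * Tprop, Tprop = 10 ms)
Cycle time = Ttrans + RTT = 2 + 20 = 22 ms (first packet sent until its ACK returns)
W * Ttrans = 8 * 2 = 16 ms of sending per cycle
W * Ttrans / (Ttrans + RTT) = 16 / 22 = 0.727273
U = min(1, 0.727273) = 0.727273
U% = 72.73%

72.73


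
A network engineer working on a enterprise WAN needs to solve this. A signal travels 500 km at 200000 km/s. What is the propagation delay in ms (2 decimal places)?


Given: distance = 500 km, speed = 200000 km/s
Delay = distance / speed = 500 / 200000 seconds
Delay in ms = 500 * 1000 / 200000
Delay = 2.5000 ms
Rounded to 2 dp = 2.50 ms

2.50


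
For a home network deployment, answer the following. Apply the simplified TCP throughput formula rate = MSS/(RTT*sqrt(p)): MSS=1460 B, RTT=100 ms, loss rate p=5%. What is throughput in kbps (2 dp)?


Given: MSS = 1460 bytes, RTT = 100 ms, loss = 5%
RTT in seconds = 100 / 1000 = 0.1
Loss rate = 5% = 0.05
sqrt(loss) = sqrt(0.05) = 0.223606797750
Throughput (bytes/s) = 1460 / (0.1 * 0.223606797750) = 65293.1849
Throughput (kbps) = 65293.1849 * 8 / 1000 = 522.345480 -> 522.35 kbps (2 dp)

522.35


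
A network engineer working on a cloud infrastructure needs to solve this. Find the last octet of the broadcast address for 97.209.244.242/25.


Given: IP = 97.209.244.242, prefix = /25
Host bits = 32 - 25 = 7
Network last octet = 242 AND mask = 128
Host part size = 2^7 - 1 = 127
Broadcast last octet = 128 OR 127 = 255

255


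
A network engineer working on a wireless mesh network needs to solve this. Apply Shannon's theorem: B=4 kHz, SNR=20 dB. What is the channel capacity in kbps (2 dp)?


Given: B = 4 kHz, SNR = 20 dB
SNR linear = 10^(20/10) = 100
1 + SNR = 101
log2(101) = 6.6582114828
C = 4 * 1000 * 6.6582114828 = 26632.8459 bps
C = 26.632846 kbps -> 26.63 kbps (2 dp)

26.63


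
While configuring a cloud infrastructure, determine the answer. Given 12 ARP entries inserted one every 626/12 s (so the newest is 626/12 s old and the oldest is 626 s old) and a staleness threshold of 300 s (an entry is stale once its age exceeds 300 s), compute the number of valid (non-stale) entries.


Ages are k * 626/12 s for k = 1..12 (spacing = 52.1667 s).
Entry k is valid iff k * 626/12 <= 300 iff k <= 12 * 300 / 626 = 5.7508
n_valid = floor(5.7508) = 5
(n_stale = 12 - 5 = 7)

5


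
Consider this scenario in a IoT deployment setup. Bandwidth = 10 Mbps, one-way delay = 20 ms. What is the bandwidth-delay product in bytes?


Given: bandwidth = 10 Mbps, delay = 20 ms
BDP in bits = 10 * 10^6 * 20 / 1000
BDP in bits = 200000
BDP in bytes = 200000 / 8 = 25000

25000


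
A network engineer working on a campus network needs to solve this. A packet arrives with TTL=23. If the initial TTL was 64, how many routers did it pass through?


Given: initial TTL = 64, received TTL = 23
Hops = initial TTL - received TTL
Hops = 64 - 23 = 41

41


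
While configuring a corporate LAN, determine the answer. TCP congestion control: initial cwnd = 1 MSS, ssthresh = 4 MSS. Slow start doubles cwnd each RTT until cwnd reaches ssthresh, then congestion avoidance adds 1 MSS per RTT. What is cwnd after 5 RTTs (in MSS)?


RTT 0: cwnd = 1 MSS (initial)
RTT 1: cwnd = 2 MSS (slow start, doubled)
RTT 2: cwnd = 4 MSS (slow start, doubled)
RTT 3: cwnd = 5 MSS (congestion avoidance, +1)
RTT 4: cwnd = 6 MSS (congestion avoidance, +1)
RTT 5: cwnd = 7 MSS (congestion avoidance, +1)

7


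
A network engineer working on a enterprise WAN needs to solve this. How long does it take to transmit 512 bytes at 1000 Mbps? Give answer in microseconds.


Given: packet = 512 bytes, bandwidth = 1000 Mbps
Packet in bits = 512 * 8 = 4096 bits
Bandwidth = 1000 * 10^6 = 1000000000 bps
Time = 4096 / 1000000000 seconds
Time in us = 4096 * 10^6 / 1000000000 = 4.096

4.096


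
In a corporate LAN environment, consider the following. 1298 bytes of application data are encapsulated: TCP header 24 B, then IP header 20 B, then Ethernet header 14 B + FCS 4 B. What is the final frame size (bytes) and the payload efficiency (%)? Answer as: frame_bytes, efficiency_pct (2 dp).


TCP segment = 1298 + 24 = 1322 B
IP packet = 1322 + 20 = 1342 B
Ethernet frame = 1342 + 14 + 4 = 1360 B
Efficiency = app / frame = 1298 / 1360 = 0.954412 = 95.4412% -> 95.44% (2 dp)

1360, 95.44


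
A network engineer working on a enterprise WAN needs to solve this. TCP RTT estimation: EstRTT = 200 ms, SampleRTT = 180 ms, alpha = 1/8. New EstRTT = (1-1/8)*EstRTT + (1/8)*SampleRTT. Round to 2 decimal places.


Given: EstRTT = 200 ms, SampleRTT = 180 ms, alpha = 1/8
New EstRTT = (1 - alpha) * EstRTT + alpha * SampleRTT
(7/8) * 200 = 175
(1/8) * 180 = 22.5
New EstRTT = 175 + 22.5 = 197.5 ms -> 197.50 ms (2 dp)

197.50


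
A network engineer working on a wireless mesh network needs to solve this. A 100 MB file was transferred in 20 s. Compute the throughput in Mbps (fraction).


Given: file = 100 MB, time = 20 s
File in Mb = 100 * 8 = 800 Mb
Throughput = 800 / 20 Mbps
Throughput = 40 Mbps

40


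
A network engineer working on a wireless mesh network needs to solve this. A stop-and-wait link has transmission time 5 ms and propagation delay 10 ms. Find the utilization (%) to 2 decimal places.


Given: Ttrans = 5 ms, Tprop = 10 ms
RTT = 2 * Tprop = 2 * 10 = 20 ms
U = Ttrans / (Ttrans + RTT)
U = 5 / (5 + 20)
U = 5 / 25 = 0.2
U% = 20.00%

20.00


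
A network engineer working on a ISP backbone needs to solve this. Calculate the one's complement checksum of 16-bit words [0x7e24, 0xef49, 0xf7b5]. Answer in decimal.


Given words: [0x7e24, 0xef49, 0xf7b5]
Step 1: Sum all words
Raw sum = 32292 + 61257 + 63413 = 156962
Step 2: Fold carry: (25890 + 2) = 25892
One's complement = ~25892 & 0xFFFF = 39643

39643


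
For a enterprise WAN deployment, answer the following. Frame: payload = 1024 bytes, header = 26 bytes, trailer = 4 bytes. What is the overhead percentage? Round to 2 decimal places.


Given: payload = 1024 B, header = 26 B, trailer = 4 B
Overhead bytes = header + trailer = 26 + 4 = 30
Total frame = payload + overhead = 1024 + 30 = 1054
Overhead % = 30 / 1054 * 100 = 2.8463% -> 2.85% (2 dp)

2.85


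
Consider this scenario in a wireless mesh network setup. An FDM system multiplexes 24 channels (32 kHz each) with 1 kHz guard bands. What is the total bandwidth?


Given: 24 channels, 32 kHz each, guard = 1 kHz
Channel bandwidth = 24 * 32 = 768 kHz
Guard bands = 23 gaps * 1 kHz = 23 kHz
Total = 768 + 23 = 791 kHz

791


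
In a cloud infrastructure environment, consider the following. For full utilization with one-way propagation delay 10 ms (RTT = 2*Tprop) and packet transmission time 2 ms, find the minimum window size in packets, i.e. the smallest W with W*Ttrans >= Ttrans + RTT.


Given: Ttrans = 2 ms, RTT = 20 ms (= 2 * Tprop, Tprop = 10 ms)
Time until first ACK returns = Ttrans + RTT = 2 + 20 = 22 ms
Need W * Ttrans >= Ttrans + RTT  ->  W >= (Ttrans + RTT) / Ttrans
(Ttrans + RTT) / Ttrans = 22 / 2 = 11
W_min = ceil(11) = 11

11


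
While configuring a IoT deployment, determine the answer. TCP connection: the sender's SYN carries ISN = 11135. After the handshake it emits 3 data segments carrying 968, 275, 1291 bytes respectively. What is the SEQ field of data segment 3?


The SYN occupies sequence number ISN = 11135, so the first data byte is ISN + 1 = 11136.
SEQ of data segment i = (ISN + 1) + sum of payload sizes of segments 1..i-1.
Segment 1: SEQ = 11136, payload = 968 bytes
Segment 2: SEQ = 12104, payload = 275 bytes
Segment 3: SEQ = 12379, payload = 1291 bytes
SEQ of segment 3 = 11136 + 968 + 275 = 12379

12379


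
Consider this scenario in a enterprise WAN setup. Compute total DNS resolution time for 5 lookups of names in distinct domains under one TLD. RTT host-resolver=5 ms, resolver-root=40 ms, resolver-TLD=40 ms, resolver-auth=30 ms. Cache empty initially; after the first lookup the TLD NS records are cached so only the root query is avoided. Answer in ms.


Lookup 1 (cold cache): local + root + TLD + auth = 5 + 40 + 40 + 30 = 115 ms
Lookups 2..5 (TLD NS cached -> skip root; new domain -> still ask TLD and auth): local + TLD + auth = 5 + 40 + 30 = 75 ms each
Remaining 4 lookups: 4 * 75 = 300 ms
Total = 115 + 300 = 415 ms

415


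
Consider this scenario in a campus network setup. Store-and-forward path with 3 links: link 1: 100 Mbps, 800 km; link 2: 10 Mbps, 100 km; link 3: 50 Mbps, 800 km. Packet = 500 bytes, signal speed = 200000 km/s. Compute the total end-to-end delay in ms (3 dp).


Packet = 500 bytes = 4000 bits. Store-and-forward: sum (t_trans + t_prop) per link.
Link 1: t_trans = 4000/(100*10^6) s = 0.0400 ms; t_prop = 800/200000 s = 4.0000 ms; subtotal = 4.0400 ms
Link 2: t_trans = 4000/(10*10^6) s = 0.4000 ms; t_prop = 100/200000 s = 0.5000 ms; subtotal = 0.9000 ms
Link 3: t_trans = 4000/(50*10^6) s = 0.0800 ms; t_prop = 800/200000 s = 4.0000 ms; subtotal = 4.0800 ms
End-to-end = 4.0400 + 0.9000 + 4.0800 = 9.0200 ms -> 9.020 ms (3 dp)

9.020


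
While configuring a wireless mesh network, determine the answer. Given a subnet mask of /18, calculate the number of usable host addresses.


Given: subnet mask /18
Host bits = 32 - 18 = 14
Total addresses = 2^14 = 16384
Usable hosts = 16384 - 2 (network + broadcast) = 16382

16382


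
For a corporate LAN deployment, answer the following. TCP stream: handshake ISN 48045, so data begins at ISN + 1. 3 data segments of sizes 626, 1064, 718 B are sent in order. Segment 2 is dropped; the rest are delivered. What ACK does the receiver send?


SYN uses sequence number 48045; first data byte = ISN + 1 = 48046.
Segment 1: SEQ = 48046, len = 626 B, covers [48046, 48671]
Segment 2: SEQ = 48672, len = 1064 B, covers [48672, 49735] [LOST]
Segment 3: SEQ = 49736, len = 718 B, covers [49736, 50453]
In-order data received: bytes [48046, 48671] (segments 1..1).
Segment 2 missing -> gap begins at byte 48672; later segments buffered out of order.
Cumulative ACK = next expected in-order byte = 48046 + 626 = 48672

48672


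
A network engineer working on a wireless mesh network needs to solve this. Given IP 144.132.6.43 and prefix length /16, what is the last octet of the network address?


Given: IP = 144.132.6.43, prefix = /16
Subnet mask = 255.255.0.0
Last octet of IP: 43
Last octet of mask: 0
Network last octet = 43 AND 0 = 0

0


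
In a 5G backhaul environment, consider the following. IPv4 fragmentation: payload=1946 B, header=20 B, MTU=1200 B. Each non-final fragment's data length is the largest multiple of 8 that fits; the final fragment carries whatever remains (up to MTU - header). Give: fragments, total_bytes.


Max data per non-final fragment = floor((MTU - header)/8)*8 = floor((1200 - 20)/8)*8 = floor(1180/8)*8 = 1176 B
Final fragment needs no 8-byte alignment: it can carry up to MTU - header = 1180 B
Non-final fragments needed = ceil((payload - 1180) / 1176) = ceil(766/1176) = ceil(0.6514) = 1
Number of fragments = 1 + 1 = 2
Fragment sizes (data): 1 * 1176 B + 770 B (last, 770 <= 1180 OK)
Total bytes sent = payload + n_frags * header = 1946 + 2*20 = 1946 + 40 = 1986 B

2, 1986


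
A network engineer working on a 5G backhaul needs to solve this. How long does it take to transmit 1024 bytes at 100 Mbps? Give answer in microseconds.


Given: packet = 1024 bytes, bandwidth = 100 Mbps
Packet in bits = 1024 * 8 = 8192 bits
Bandwidth = 100 * 10^6 = 100000000 bps
Time = 8192 / 100000000 seconds
Time in us = 8192 * 10^6 / 100000000 = 81.92

81.92


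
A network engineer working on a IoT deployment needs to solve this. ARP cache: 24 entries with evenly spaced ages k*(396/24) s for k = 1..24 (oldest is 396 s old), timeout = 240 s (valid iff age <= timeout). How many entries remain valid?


Ages are k * 396/24 s for k = 1..24 (spacing = 16.5000 s).
Entry k is valid iff k * 396/24 <= 240 iff k <= 24 * 240 / 396 = 14.5455
n_valid = floor(14.5455) = 14
(n_stale = 24 - 14 = 10)

14


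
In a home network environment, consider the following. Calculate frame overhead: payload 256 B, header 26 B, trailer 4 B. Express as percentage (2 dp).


Given: payload = 256 B, header = 26 B, trailer = 4 B
Overhead bytes = header + trailer = 26 + 4 = 30
Total frame = payload + overhead = 256 + 30 = 286
Overhead % = 30 / 286 * 100 = 10.4895% -> 10.49% (2 dp)

10.49


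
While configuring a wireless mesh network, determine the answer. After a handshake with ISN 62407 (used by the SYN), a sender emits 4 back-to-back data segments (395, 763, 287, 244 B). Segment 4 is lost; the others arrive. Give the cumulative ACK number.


SYN uses sequence number 62407; first data byte = ISN + 1 = 62408.
Segment 1: SEQ = 62408, len = 395 B, covers [62408, 62802]
Segment 2: SEQ = 62803, len = 763 B, covers [62803, 63565]
Segment 3: SEQ = 63566, len = 287 B, covers [63566, 63852]
Segment 4: SEQ = 63853, len = 244 B, covers [63853, 64096] [LOST]
In-order data received: bytes [62408, 63852] (segments 1..3).
Segment 4 missing -> gap begins at byte 63853.
Cumulative ACK = next expected in-order byte = 62408 + 395 + 763 + 287 = 63853

63853


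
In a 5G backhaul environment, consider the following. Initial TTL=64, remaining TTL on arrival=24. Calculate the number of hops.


Given: initial TTL = 64, received TTL = 24
Hops = initial TTL - received TTL
Hops = 64 - 24 = 40

40


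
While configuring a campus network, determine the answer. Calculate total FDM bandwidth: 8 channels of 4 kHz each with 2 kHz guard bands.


Given: 8 channels, 4 kHz each, guard = 2 kHz
Channel bandwidth = 8 * 4 = 32 kHz
Guard bands = 7 gaps * 2 kHz = 14 kHz
Total = 32 + 14 = 46 kHz

46


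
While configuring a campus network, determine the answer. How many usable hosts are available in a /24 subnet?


Given: subnet mask /24
Host bits = 32 - 24 = 8
Total addresses = 2^8 = 256
Usable hosts = 256 - 2 (network + broadcast) = 254

254


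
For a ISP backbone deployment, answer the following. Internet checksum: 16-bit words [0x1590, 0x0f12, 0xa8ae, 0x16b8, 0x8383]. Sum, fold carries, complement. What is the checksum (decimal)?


Given words: [0x1590, 0x0f12, 0xa8ae, 0x16b8, 0x8383]
Step 1: Sum all words
Raw sum = 5520 + 3858 + 43182 + 5816 + 33667 = 92043
Step 2: Fold carry: (26507 + 1) = 26508
One's complement = ~26508 & 0xFFFF = 39027

39027


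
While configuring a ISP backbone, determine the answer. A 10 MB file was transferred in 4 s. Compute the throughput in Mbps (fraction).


Given: file = 10 MB, time = 4 s
File in Mb = 10 * 8 = 80 Mb
Throughput = 80 / 4 Mbps
Throughput = 20 Mbps

20


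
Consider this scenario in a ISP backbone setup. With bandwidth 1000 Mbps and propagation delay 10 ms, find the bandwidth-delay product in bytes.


Given: bandwidth = 1000 Mbps, delay = 10 ms
BDP in bits = 1000 * 10^6 * 10 / 1000
BDP in bits = 10000000
BDP in bytes = 10000000 / 8 = 1250000

1250000


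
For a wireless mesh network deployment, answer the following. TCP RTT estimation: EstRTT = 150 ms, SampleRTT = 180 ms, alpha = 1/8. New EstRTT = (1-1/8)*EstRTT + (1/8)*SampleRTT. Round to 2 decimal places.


Given: EstRTT = 150 ms, SampleRTT = 180 ms, alpha = 1/8
New EstRTT = (1 - alpha) * EstRTT + alpha * SampleRTT
(7/8) * 150 = 131.25
(1/8) * 180 = 22.5
New EstRTT = 131.25 + 22.5 = 153.75 ms -> 153.75 ms (2 dp)

153.75


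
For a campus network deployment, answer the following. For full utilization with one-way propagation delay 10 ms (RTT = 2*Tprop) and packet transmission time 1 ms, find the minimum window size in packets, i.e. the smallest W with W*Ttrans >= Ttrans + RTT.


Given: Ttrans = 1 ms, RTT = 20 ms (= 2 * Tprop, Tprop = 10 ms)
Time until first ACK returns = Ttrans + RTT = 1 + 20 = 21 ms
Need W * Ttrans >= Ttrans + RTT  ->  W >= (Ttrans + RTT) / Ttrans
(Ttrans + RTT) / Ttrans = 21 / 1 = 21
W_min = ceil(21) = 21

21


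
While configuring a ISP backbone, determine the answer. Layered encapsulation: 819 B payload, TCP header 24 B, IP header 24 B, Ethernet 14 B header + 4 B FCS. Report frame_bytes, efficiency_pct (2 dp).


TCP segment = 819 + 24 = 843 B
IP packet = 843 + 24 = 867 B
Ethernet frame = 867 + 14 + 4 = 885 B
Efficiency = app / frame = 819 / 885 = 0.925424 = 92.5424% -> 92.54% (2 dp)

885, 92.54


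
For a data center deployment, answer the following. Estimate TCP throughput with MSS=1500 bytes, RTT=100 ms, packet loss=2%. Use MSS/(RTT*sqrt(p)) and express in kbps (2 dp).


Given: MSS = 1500 bytes, RTT = 100 ms, loss = 2%
RTT in seconds = 100 / 1000 = 0.1
Loss rate = 2% = 0.02
sqrt(loss) = sqrt(0.02) = 0.141421356237
Throughput (bytes/s) = 1500 / (0.1 * 0.141421356237) = 106066.0172
Throughput (kbps) = 106066.0172 * 8 / 1000 = 848.528137 -> 848.53 kbps (2 dp)

848.53


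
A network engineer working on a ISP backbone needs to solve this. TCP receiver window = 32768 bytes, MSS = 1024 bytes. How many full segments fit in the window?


Given: RWND = 32768 bytes, MSS = 1024 bytes
Full segments = floor(RWND / MSS)
Full segments = floor(32768 / 1024)
Full segments = floor(32.0) = 32

32


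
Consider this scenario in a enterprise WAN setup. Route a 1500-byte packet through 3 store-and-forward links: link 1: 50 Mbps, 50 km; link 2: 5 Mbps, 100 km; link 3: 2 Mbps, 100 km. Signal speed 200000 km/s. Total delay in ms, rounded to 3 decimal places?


Packet = 1500 bytes = 12000 bits. Store-and-forward: sum (t_trans + t_prop) per link.
Link 1: t_trans = 12000/(50*10^6) s = 0.2400 ms; t_prop = 50/200000 s = 0.2500 ms; subtotal = 0.4900 ms
Link 2: t_trans = 12000/(5*10^6) s = 2.4000 ms; t_prop = 100/200000 s = 0.5000 ms; subtotal = 2.9000 ms
Link 3: t_trans = 12000/(2*10^6) s = 6.0000 ms; t_prop = 100/200000 s = 0.5000 ms; subtotal = 6.5000 ms
End-to-end = 0.4900 + 2.9000 + 6.5000 = 9.8900 ms -> 9.890 ms (3 dp)

9.890


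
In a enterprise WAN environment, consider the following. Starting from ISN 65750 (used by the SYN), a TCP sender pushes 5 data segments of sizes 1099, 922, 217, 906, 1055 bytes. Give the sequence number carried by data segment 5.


The SYN occupies sequence number ISN = 65750, so the first data byte is ISN + 1 = 65751.
SEQ of data segment i = (ISN + 1) + sum of payload sizes of segments 1..i-1.
Segment 1: SEQ = 65751, payload = 1099 bytes
Segment 2: SEQ = 66850, payload = 922 bytes
Segment 3: SEQ = 67772, payload = 217 bytes
Segment 4: SEQ = 67989, payload = 906 bytes
Segment 5: SEQ = 68895, payload = 1055 bytes
SEQ of segment 5 = 65751 + 1099 + 922 + 217 + 906 = 68895

68895


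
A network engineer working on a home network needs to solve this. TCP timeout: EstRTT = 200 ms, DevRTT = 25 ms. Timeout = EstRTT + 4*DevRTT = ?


Given: EstRTT = 200 ms, DevRTT = 25 ms
Timeout = EstRTT + 4 * DevRTT
4 * DevRTT = 4 * 25 = 100
Timeout = 200 + 100 = 300 ms

300


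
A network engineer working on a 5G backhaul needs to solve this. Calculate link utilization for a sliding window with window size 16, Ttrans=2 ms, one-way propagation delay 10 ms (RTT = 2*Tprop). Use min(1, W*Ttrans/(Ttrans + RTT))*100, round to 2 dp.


Given: W = 16, Ttrans = 2 ms, RTT = 20 ms (= 2 * Tprop, Tprop = 10 ms)
Cycle time = Ttrans + RTT = 2 + 20 = 22 ms (first packet sent until its ACK returns)
W * Ttrans = 16 * 2 = 32 ms of sending per cycle
W * Ttrans / (Ttrans + RTT) = 32 / 22 = 1.454545
U = min(1, 1.454545) = 1.000000
U% = 100.00%

100.00


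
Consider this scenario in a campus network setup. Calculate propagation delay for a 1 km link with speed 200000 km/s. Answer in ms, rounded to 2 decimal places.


Given: distance = 1 km, speed = 200000 km/s
Delay = distance / speed = 1 / 200000 seconds
Delay in ms = 1 * 1000 / 200000
Delay = 0.0050 ms
Rounded to 2 dp = 0.01 ms

0.01


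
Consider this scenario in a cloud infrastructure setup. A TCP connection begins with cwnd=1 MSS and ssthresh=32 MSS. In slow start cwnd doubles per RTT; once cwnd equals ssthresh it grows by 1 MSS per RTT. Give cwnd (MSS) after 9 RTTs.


RTT 0: cwnd = 1 MSS (initial)
RTT 1: cwnd = 2 MSS (slow start, doubled)
RTT 2: cwnd = 4 MSS (slow start, doubled)
RTT 3: cwnd = 8 MSS (slow start, doubled)
RTT 4: cwnd = 16 MSS (slow start, doubled)
RTT 5: cwnd = 32 MSS (slow start, doubled)
RTT 6: cwnd = 33 MSS (congestion avoidance, +1)
RTT 7: cwnd = 34 MSS (congestion avoidance, +1)
RTT 8: cwnd = 35 MSS (congestion avoidance, +1)
RTT 9: cwnd = 36 MSS (congestion avoidance, +1)

36


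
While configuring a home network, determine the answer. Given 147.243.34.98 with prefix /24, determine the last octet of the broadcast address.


Given: IP = 147.243.34.98, prefix = /24
Host bits = 32 - 24 = 8
Network last octet = 98 AND mask = 0
Host part size = 2^8 - 1 = 255
Broadcast last octet = 0 OR 255 = 255

255


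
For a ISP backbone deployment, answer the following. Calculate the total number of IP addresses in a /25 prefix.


Given: CIDR prefix /25
Host bits = 32 - 25 = 7
Total addresses = 2^7 = 128

128


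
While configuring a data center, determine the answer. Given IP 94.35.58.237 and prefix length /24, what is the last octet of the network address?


Given: IP = 94.35.58.237, prefix = /24
Subnet mask = 255.255.255.0
Last octet of IP: 237
Last octet of mask: 0
Network last octet = 237 AND 0 = 0

0


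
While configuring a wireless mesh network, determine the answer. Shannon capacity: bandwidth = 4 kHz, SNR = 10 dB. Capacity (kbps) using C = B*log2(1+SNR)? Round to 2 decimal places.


Given: B = 4 kHz, SNR = 10 dB
SNR linear = 10^(10/10) = 10
1 + SNR = 11
log2(11) = 3.4594316186
C = 4 * 1000 * 3.4594316186 = 13837.7265 bps
C = 13.837726 kbps -> 13.84 kbps (2 dp)

13.84


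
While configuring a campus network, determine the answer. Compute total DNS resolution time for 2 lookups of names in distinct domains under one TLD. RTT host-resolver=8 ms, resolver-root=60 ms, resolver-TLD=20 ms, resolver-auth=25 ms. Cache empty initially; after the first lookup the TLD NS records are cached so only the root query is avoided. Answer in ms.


Lookup 1 (cold cache): local + root + TLD + auth = 8 + 60 + 20 + 25 = 113 ms
Lookups 2..2 (TLD NS cached -> skip root; new domain -> still ask TLD and auth): local + TLD + auth = 8 + 20 + 25 = 53 ms each
Remaining 1 lookups: 1 * 53 = 53 ms
Total = 113 + 53 = 166 ms

166


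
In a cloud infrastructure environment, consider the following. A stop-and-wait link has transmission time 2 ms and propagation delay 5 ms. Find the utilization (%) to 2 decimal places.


Given: Ttrans = 2 ms, Tprop = 5 ms
RTT = 2 * Tprop = 2 * 5 = 10 ms
U = Ttrans / (Ttrans + RTT)
U = 2 / (2 + 10)
U = 2 / 12 = 0.166667
U% = 16.67%

16.67


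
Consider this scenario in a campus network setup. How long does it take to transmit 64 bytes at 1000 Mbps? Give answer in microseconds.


Given: packet = 64 bytes, bandwidth = 1000 Mbps
Packet in bits = 64 * 8 = 512 bits
Bandwidth = 1000 * 10^6 = 1000000000 bps
Time = 512 / 1000000000 seconds
Time in us = 512 * 10^6 / 1000000000 = 0.512

0.512


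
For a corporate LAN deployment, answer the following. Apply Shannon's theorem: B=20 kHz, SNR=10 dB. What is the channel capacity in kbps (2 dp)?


Given: B = 20 kHz, SNR = 10 dB
SNR linear = 10^(10/10) = 10
1 + SNR = 11
log2(11) = 3.4594316186
C = 20 * 1000 * 3.4594316186 = 69188.6324 bps
C = 69.188632 kbps -> 69.19 kbps (2 dp)

69.19


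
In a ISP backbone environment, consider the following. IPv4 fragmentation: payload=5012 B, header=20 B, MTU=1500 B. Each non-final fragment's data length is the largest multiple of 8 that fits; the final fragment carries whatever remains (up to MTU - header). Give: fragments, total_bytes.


Max data per non-final fragment = floor((MTU - header)/8)*8 = floor((1500 - 20)/8)*8 = floor(1480/8)*8 = 1480 B
Final fragment needs no 8-byte alignment: it can carry up to MTU - header = 1480 B
Non-final fragments needed = ceil((payload - 1480) / 1480) = ceil(3532/1480) = ceil(2.3865) = 3
Number of fragments = 3 + 1 = 4
Fragment sizes (data): 3 * 1480 B + 572 B (last, 572 <= 1480 OK)
Total bytes sent = payload + n_frags * header = 5012 + 4*20 = 5012 + 80 = 5092 B

4, 5092


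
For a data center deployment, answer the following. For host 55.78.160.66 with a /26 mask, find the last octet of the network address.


Given: IP = 55.78.160.66, prefix = /26
Subnet mask = 255.255.255.192
Last octet of IP: 66
Last octet of mask: 192
Network last octet = 66 AND 192 = 64

64


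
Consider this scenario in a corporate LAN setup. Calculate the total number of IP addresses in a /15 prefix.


Given: CIDR prefix /15
Host bits = 32 - 15 = 17
Total addresses = 2^17 = 131072

131072


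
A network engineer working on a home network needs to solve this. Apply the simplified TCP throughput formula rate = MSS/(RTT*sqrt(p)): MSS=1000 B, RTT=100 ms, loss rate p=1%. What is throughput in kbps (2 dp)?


Given: MSS = 1000 bytes, RTT = 100 ms, loss = 1%
RTT in seconds = 100 / 1000 = 0.1
Loss rate = 1% = 0.01
sqrt(loss) = sqrt(0.01) = 0.1
Throughput (bytes/s) = 1000 / (0.1 * 0.1) = 100000.0000
Throughput (kbps) = 100000.0000 * 8 / 1000 = 800.000000 -> 800.00 kbps (2 dp)

800.00


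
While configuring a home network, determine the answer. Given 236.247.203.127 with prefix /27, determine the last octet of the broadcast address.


Given: IP = 236.247.203.127, prefix = /27
Host bits = 32 - 27 = 5
Network last octet = 127 AND mask = 96
Host part size = 2^5 - 1 = 31
Broadcast last octet = 96 OR 31 = 127

127


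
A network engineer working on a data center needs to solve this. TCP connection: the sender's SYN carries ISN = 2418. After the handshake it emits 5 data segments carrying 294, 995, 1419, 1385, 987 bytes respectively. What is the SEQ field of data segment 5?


The SYN occupies sequence number ISN = 2418, so the first data byte is ISN + 1 = 2419.
SEQ of data segment i = (ISN + 1) + sum of payload sizes of segments 1..i-1.
Segment 1: SEQ = 2419, payload = 294 bytes
Segment 2: SEQ = 2713, payload = 995 bytes
Segment 3: SEQ = 3708, payload = 1419 bytes
Segment 4: SEQ = 5127, payload = 1385 bytes
Segment 5: SEQ = 6512, payload = 987 bytes
SEQ of segment 5 = 2419 + 294 + 995 + 1419 + 1385 = 6512

6512
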